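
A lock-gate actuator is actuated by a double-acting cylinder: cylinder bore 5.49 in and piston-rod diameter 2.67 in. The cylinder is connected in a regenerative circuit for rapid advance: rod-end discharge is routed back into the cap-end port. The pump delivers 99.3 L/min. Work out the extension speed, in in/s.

v ≈ 18.0 in/s

In regeneration the rod-end outflow joins the pump flow into the cap end, so the net volume the pump must supply per unit advance equals the rod cross-section area.
Rod cross-section A_rod = π/4 × (2.67 in)² = 5.599 in^2
v = Q_pump / A_rod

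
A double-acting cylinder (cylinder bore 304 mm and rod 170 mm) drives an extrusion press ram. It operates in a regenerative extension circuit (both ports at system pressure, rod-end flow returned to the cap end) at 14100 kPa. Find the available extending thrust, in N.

F ≈ 3.20e5 N

With equal pressure on both faces, forces on the annular region cancel; the net push is pressure × rod cross-section.
Rod cross-section A_rod = π/4 × (170 mm)² = 22700 mm^2
F = P × A_rod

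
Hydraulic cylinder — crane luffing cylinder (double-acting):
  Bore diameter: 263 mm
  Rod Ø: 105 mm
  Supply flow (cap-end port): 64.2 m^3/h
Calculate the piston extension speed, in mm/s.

v ≈ 328 mm/s

Cap-side area A_cap = π/4 × (263 mm)² = 54330 mm^2
v = Q / A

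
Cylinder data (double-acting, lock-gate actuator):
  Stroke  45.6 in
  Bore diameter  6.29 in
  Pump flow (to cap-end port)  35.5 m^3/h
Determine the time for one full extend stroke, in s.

Cap-side area A_cap = π/4 × (6.29 in)² = 31.07 in^2
Swept volume V = A × L; t = V / Q = A·L / Q

t ≈ 2.35 s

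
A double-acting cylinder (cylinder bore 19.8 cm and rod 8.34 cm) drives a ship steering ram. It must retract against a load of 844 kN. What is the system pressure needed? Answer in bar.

P ≈ 333 bar

Rod-side annular area A_ann = π/4 × (19.8² − 8.34²) = 253.3 cm^2
Retraction: pressure acts on the annular area.
P = F / A = 844 kN / A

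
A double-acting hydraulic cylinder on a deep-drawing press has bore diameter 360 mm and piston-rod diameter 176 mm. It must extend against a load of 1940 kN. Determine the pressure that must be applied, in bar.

P ≈ 191 bar

Cap-side area A_cap = π/4 × (360 mm)² = 1.018e5 mm^2
P = F / A = 1940 kN / A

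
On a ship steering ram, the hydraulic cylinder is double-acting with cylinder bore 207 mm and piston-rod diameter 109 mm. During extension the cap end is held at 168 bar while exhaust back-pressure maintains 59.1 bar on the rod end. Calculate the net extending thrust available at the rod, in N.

Cap-side area A_cap = π/4 × (207 mm)² = 33650 mm^2
Rod-side annular area A_ann = π/4 × (207² − 109²) = 24320 mm^2
Net thrust = P_cap·A_cap − P_rod·A_ann = 5.654e5 N − 1.437e5 N

F ≈ 4.22e5 N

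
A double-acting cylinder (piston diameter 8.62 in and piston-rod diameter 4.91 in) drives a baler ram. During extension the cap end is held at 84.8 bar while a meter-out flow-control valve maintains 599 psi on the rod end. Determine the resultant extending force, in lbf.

F ≈ 48200 lbf

Cap-side area A_cap = π/4 × (8.62 in)² = 58.36 in^2
Rod-side annular area A_ann = π/4 × (8.62² − 4.91²) = 39.42 in^2
Net thrust = P_cap·A_cap − P_rod·A_ann = 71780 lbf − 23620 lbf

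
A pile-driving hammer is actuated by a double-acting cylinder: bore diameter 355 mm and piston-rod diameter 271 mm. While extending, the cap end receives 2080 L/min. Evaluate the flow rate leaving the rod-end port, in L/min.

Q_out ≈ 868 L/min

Cap-side area A_cap = π/4 × (355 mm)² = 98980 mm^2
Rod-side annular area A_ann = π/4 × (355² − 271²) = 41300 mm^2
Piston speed v = Q_in/A_cap; rod-end outflow Q_out = v × A_ann = Q_in × A_ann/A_cap.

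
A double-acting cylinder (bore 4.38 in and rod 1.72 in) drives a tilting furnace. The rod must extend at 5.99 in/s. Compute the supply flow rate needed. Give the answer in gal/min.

Cap-side area A_cap = π/4 × (4.38 in)² = 15.07 in^2
Q = A × v

Q ≈ 23.4 gal/min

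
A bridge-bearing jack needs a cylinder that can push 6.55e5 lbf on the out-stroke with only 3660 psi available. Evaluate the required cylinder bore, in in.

D ≈ 15.1 in

Extension force acts on the full piston face: F = P × (π/4)D².
D = √(4F / (πP)) = √(4 × 6.55e5 lbf / (π × 3660 psi))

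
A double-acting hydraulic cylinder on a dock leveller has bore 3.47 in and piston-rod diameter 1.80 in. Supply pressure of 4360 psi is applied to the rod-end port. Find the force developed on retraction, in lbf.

Rod-side annular area A_ann = π/4 × (3.47² − 1.80²) = 6.912 in^2
On retraction the pressure acts on the annular area (bore minus rod).
F = P × A_ann

F ≈ 30100 lbf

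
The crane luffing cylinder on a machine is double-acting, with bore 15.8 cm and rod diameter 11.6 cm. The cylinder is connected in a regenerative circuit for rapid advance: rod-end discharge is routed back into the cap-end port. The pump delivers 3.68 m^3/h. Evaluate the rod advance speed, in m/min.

v ≈ 5.80 m/min

In regeneration the rod-end outflow joins the pump flow into the cap end, so the net volume the pump must supply per unit advance equals the rod cross-section area.
Rod cross-section A_rod = π/4 × (11.6 cm)² = 105.7 cm^2
v = Q_pump / A_rod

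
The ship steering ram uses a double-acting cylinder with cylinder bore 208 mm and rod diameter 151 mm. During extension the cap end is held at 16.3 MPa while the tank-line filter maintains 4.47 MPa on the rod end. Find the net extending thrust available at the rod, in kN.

Cap-side area A_cap = π/4 × (208 mm)² = 33980 mm^2
Rod-side annular area A_ann = π/4 × (208² − 151²) = 16070 mm^2
Net thrust = P_cap·A_cap − P_rod·A_ann = 553.9 kN − 71.84 kN

F ≈ 482 kN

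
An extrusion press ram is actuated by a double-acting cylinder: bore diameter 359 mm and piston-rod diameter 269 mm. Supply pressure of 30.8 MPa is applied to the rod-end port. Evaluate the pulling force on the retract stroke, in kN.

Rod-side annular area A_ann = π/4 × (359² − 269²) = 44390 mm^2
On retraction the pressure acts on the annular area (bore minus rod).
F = P × A_ann

F ≈ 1370 kN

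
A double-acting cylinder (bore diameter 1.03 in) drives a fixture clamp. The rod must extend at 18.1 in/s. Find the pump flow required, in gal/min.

Cap-side area A_cap = π/4 × (1.03 in)² = 0.8332 in^2
Q = A × v

Q ≈ 3.92 gal/min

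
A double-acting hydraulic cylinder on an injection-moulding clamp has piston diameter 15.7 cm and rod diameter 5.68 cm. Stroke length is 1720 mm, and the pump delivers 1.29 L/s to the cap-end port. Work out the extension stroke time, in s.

t ≈ 25.8 s

Cap-side area A_cap = π/4 × (15.7 cm)² = 193.6 cm^2
Swept volume V = A × L; t = V / Q = A·L / Q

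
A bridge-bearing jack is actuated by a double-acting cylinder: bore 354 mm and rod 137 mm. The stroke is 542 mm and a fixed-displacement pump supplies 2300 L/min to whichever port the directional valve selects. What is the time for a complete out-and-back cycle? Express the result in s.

Cap-side area A_cap = π/4 × (354 mm)² = 98420 mm^2
Rod-side annular area A_ann = π/4 × (354² − 137²) = 83680 mm^2
t_ext = A_cap·L/Q = 1.392 s
t_ret = A_ann·L/Q = 1.183 s
t_cycle = t_ext + t_ret

t ≈ 2.57 s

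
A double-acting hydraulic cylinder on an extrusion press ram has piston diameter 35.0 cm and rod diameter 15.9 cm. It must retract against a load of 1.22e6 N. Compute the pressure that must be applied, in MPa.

Rod-side annular area A_ann = π/4 × (35.0² − 15.9²) = 763.6 cm^2
Retraction: pressure acts on the annular area.
P = F / A = 1.22e6 N / A

P ≈ 16.0 MPa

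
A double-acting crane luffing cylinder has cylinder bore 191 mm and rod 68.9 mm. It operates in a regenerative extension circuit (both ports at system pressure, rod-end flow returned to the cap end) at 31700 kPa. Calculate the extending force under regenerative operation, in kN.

F ≈ 118 kN

With equal pressure on both faces, forces on the annular region cancel; the net push is pressure × rod cross-section.
Rod cross-section A_rod = π/4 × (68.9 mm)² = 3728 mm^2
F = P × A_rod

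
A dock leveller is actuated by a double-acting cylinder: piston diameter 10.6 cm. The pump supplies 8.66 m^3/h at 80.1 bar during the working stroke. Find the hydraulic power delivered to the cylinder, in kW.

Hydraulic power = P × Q

W ≈ 19.3 kW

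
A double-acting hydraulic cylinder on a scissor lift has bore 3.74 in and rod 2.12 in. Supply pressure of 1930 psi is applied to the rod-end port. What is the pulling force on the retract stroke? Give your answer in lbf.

F ≈ 14400 lbf

Rod-side annular area A_ann = π/4 × (3.74² − 2.12²) = 7.456 in^2
On retraction the pressure acts on the annular area (bore minus rod).
F = P × A_ann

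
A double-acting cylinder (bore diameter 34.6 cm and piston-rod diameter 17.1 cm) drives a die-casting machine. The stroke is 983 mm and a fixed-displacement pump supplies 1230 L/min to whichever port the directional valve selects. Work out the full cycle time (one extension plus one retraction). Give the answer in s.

Cap-side area A_cap = π/4 × (34.6 cm)² = 940.2 cm^2
Rod-side annular area A_ann = π/4 × (34.6² − 17.1²) = 710.6 cm^2
t_ext = A_cap·L/Q = 4.509 s
t_ret = A_ann·L/Q = 3.407 s
t_cycle = t_ext + t_ret

t ≈ 7.92 s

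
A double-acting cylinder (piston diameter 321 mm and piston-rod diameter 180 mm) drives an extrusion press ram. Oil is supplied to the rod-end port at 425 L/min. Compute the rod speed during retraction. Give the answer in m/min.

Rod-side annular area A_ann = π/4 × (321² − 180²) = 55480 mm^2
Flow into the rod-end port fills the annular volume.
v = Q / A

v ≈ 7.66 m/min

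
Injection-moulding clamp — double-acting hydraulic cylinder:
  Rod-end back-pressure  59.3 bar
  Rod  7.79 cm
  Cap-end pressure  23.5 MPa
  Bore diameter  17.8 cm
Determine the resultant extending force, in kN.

Cap-side area A_cap = π/4 × (17.8 cm)² = 248.8 cm^2
Rod-side annular area A_ann = π/4 × (17.8² − 7.79²) = 201.2 cm^2
Net thrust = P_cap·A_cap − P_rod·A_ann = 584.8 kN − 119.3 kN

F ≈ 465 kN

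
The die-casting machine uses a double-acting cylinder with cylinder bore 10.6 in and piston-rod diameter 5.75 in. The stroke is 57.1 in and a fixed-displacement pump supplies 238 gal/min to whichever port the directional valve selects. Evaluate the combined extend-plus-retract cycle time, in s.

Cap-side area A_cap = π/4 × (10.6 in)² = 88.25 in^2
Rod-side annular area A_ann = π/4 × (10.6² − 5.75²) = 62.28 in^2
t_ext = A_cap·L/Q = 5.499 s
t_ret = A_ann·L/Q = 3.881 s
t_cycle = t_ext + t_ret

t ≈ 9.38 s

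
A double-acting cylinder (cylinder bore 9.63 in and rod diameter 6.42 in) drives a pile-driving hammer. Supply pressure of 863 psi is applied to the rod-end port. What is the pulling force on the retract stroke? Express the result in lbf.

F ≈ 34900 lbf

Rod-side annular area A_ann = π/4 × (9.63² − 6.42²) = 40.46 in^2
On retraction the pressure acts on the annular area (bore minus rod).
F = P × A_ann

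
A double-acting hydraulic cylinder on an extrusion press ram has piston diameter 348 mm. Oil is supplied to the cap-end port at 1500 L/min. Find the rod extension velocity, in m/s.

v ≈ 0.263 m/s

Cap-side area A_cap = π/4 × (348 mm)² = 95110 mm^2
v = Q / A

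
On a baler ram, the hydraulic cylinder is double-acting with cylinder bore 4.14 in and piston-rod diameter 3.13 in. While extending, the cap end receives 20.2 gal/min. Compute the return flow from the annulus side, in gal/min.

Q_out ≈ 8.65 gal/min

Cap-side area A_cap = π/4 × (4.14 in)² = 13.46 in^2
Rod-side annular area A_ann = π/4 × (4.14² − 3.13²) = 5.767 in^2
Piston speed v = Q_in/A_cap; rod-end outflow Q_out = v × A_ann = Q_in × A_ann/A_cap.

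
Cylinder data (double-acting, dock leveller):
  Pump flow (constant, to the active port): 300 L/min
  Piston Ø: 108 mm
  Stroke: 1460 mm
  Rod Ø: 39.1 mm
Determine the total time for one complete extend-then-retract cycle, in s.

t ≈ 5.00 s

Cap-side area A_cap = π/4 × (108 mm)² = 9161 mm^2
Rod-side annular area A_ann = π/4 × (108² − 39.1²) = 7960 mm^2
t_ext = A_cap·L/Q = 2.675 s
t_ret = A_ann·L/Q = 2.324 s
t_cycle = t_ext + t_ret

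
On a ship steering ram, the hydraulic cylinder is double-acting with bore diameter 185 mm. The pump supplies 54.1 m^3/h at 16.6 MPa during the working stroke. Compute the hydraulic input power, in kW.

W ≈ 249 kW

Hydraulic power = P × Q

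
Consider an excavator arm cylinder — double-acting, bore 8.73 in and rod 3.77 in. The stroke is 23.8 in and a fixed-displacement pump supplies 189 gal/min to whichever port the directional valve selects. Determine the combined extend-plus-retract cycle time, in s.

t ≈ 3.55 s

Cap-side area A_cap = π/4 × (8.73 in)² = 59.86 in^2
Rod-side annular area A_ann = π/4 × (8.73² − 3.77²) = 48.69 in^2
t_ext = A_cap·L/Q = 1.958 s
t_ret = A_ann·L/Q = 1.593 s
t_cycle = t_ext + t_ret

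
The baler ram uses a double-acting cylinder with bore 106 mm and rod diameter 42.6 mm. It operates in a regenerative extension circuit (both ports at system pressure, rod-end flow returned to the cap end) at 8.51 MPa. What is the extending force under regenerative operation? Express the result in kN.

F ≈ 12.1 kN

With equal pressure on both faces, forces on the annular region cancel; the net push is pressure × rod cross-section.
Rod cross-section A_rod = π/4 × (42.6 mm)² = 1425 mm^2
F = P × A_rod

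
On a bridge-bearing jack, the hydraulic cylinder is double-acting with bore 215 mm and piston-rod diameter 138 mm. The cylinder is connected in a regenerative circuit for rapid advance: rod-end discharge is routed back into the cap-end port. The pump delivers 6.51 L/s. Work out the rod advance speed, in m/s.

In regeneration the rod-end outflow joins the pump flow into the cap end, so the net volume the pump must supply per unit advance equals the rod cross-section area.
Rod cross-section A_rod = π/4 × (138 mm)² = 14960 mm^2
v = Q_pump / A_rod

v ≈ 0.435 m/s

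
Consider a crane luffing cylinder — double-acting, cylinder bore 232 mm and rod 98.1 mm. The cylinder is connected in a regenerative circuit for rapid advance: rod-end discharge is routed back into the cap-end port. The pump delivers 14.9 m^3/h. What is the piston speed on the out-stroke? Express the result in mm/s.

In regeneration the rod-end outflow joins the pump flow into the cap end, so the net volume the pump must supply per unit advance equals the rod cross-section area.
Rod cross-section A_rod = π/4 × (98.1 mm)² = 7558 mm^2
v = Q_pump / A_rod

v ≈ 548 mm/s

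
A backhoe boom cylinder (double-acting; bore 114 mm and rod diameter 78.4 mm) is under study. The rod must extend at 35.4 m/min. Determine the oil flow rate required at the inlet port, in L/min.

Q ≈ 361 L/min

Cap-side area A_cap = π/4 × (114 mm)² = 10210 mm^2
Q = A × v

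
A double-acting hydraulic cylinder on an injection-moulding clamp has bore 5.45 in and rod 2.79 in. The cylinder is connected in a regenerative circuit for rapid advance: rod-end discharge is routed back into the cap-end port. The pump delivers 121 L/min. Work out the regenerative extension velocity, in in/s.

v ≈ 20.1 in/s

In regeneration the rod-end outflow joins the pump flow into the cap end, so the net volume the pump must supply per unit advance equals the rod cross-section area.
Rod cross-section A_rod = π/4 × (2.79 in)² = 6.114 in^2
v = Q_pump / A_rod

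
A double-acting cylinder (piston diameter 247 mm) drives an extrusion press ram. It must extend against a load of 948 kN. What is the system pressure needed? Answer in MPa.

Cap-side area A_cap = π/4 × (247 mm)² = 47920 mm^2
P = F / A = 948 kN / A

P ≈ 19.8 MPa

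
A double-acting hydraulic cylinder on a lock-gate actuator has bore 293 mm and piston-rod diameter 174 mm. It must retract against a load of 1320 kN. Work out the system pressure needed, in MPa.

Rod-side annular area A_ann = π/4 × (293² − 174²) = 43650 mm^2
Retraction: pressure acts on the annular area.
P = F / A = 1320 kN / A

P ≈ 30.2 MPa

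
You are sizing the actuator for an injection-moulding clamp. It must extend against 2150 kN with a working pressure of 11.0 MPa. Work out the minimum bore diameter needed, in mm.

Extension force acts on the full piston face: F = P × (π/4)D².
D = √(4F / (πP)) = √(4 × 2150 kN / (π × 11.0 MPa))

D ≈ 499 mm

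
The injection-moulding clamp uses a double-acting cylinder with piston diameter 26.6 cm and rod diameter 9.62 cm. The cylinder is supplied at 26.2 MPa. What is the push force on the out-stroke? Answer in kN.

Cap-side area A_cap = π/4 × (26.6 cm)² = 555.7 cm^2
F = P × A_cap = 26.2 MPa × A_cap

F ≈ 1460 kN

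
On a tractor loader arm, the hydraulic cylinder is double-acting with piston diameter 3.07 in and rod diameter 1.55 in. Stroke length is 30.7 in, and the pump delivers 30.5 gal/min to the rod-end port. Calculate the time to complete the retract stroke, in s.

t ≈ 1.44 s

Rod-side annular area A_ann = π/4 × (3.07² − 1.55²) = 5.515 in^2
Swept volume V = A × L; t = V / Q = A·L / Q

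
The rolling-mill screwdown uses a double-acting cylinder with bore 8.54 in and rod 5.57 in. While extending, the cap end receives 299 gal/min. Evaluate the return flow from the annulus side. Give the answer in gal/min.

Q_out ≈ 172 gal/min

Cap-side area A_cap = π/4 × (8.54 in)² = 57.28 in^2
Rod-side annular area A_ann = π/4 × (8.54² − 5.57²) = 32.91 in^2
Piston speed v = Q_in/A_cap; rod-end outflow Q_out = v × A_ann = Q_in × A_ann/A_cap.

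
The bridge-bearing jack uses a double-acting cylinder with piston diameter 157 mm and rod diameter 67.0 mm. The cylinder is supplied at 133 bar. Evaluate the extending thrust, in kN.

F ≈ 257 kN

Cap-side area A_cap = π/4 × (157 mm)² = 19360 mm^2
F = P × A_cap = 133 bar × A_cap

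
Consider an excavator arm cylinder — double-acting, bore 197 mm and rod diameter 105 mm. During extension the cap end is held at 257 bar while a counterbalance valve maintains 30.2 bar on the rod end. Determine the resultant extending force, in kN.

F ≈ 717 kN

Cap-side area A_cap = π/4 × (197 mm)² = 30480 mm^2
Rod-side annular area A_ann = π/4 × (197² − 105²) = 21820 mm^2
Net thrust = P_cap·A_cap − P_rod·A_ann = 783.3 kN − 65.90 kN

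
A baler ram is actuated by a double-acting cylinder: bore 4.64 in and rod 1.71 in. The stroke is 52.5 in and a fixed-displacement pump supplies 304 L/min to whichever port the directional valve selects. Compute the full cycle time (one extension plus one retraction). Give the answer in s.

t ≈ 5.35 s

Cap-side area A_cap = π/4 × (4.64 in)² = 16.91 in^2
Rod-side annular area A_ann = π/4 × (4.64² − 1.71²) = 14.61 in^2
t_ext = A_cap·L/Q = 2.871 s
t_ret = A_ann·L/Q = 2.481 s
t_cycle = t_ext + t_ret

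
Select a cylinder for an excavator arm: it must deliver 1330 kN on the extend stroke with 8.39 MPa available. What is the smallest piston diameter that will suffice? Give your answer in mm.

D ≈ 449 mm

Extension force acts on the full piston face: F = P × (π/4)D².
D = √(4F / (πP)) = √(4 × 1330 kN / (π × 8.39 MPa))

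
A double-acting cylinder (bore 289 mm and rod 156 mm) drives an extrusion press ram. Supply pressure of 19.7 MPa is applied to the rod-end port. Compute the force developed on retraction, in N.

Rod-side annular area A_ann = π/4 × (289² − 156²) = 46480 mm^2
On retraction the pressure acts on the annular area (bore minus rod).
F = P × A_ann

F ≈ 9.16e5 N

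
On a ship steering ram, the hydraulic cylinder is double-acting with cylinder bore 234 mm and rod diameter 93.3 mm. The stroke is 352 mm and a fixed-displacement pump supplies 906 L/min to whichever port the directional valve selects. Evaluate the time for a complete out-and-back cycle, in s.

Cap-side area A_cap = π/4 × (234 mm)² = 43010 mm^2
Rod-side annular area A_ann = π/4 × (234² − 93.3²) = 36170 mm^2
t_ext = A_cap·L/Q = 1.003 s
t_ret = A_ann·L/Q = 0.8431 s
t_cycle = t_ext + t_ret

t ≈ 1.85 s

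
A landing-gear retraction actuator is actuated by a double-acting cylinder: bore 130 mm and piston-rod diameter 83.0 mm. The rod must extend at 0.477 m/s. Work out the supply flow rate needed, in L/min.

Cap-side area A_cap = π/4 × (130 mm)² = 13270 mm^2
Q = A × v

Q ≈ 380 L/min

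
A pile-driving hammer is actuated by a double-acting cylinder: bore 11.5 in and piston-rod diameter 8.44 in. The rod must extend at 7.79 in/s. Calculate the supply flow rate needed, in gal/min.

Q ≈ 210 gal/min

Cap-side area A_cap = π/4 × (11.5 in)² = 103.9 in^2
Q = A × v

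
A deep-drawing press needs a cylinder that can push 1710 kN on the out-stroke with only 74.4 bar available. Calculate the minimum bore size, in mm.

Extension force acts on the full piston face: F = P × (π/4)D².
D = √(4F / (πP)) = √(4 × 1710 kN / (π × 74.4 bar))

D ≈ 541 mm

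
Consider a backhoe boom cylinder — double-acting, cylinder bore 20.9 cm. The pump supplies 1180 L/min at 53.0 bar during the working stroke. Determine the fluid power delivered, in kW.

Hydraulic power = P × Q

W ≈ 104 kW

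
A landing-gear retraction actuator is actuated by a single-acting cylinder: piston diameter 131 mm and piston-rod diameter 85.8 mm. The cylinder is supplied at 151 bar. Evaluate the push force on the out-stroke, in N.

Cap-side area A_cap = π/4 × (131 mm)² = 13480 mm^2
F = P × A_cap = 151 bar × A_cap

F ≈ 2.04e5 N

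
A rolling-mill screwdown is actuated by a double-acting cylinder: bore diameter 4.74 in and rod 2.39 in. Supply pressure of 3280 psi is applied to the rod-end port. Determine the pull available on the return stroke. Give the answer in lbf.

F ≈ 43200 lbf

Rod-side annular area A_ann = π/4 × (4.74² − 2.39²) = 13.16 in^2
On retraction the pressure acts on the annular area (bore minus rod).
F = P × A_ann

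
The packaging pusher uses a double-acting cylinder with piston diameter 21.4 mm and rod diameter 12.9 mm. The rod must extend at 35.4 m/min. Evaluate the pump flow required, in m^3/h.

Q ≈ 0.764 m^3/h

Cap-side area A_cap = π/4 × (21.4 mm)² = 359.7 mm^2
Q = A × v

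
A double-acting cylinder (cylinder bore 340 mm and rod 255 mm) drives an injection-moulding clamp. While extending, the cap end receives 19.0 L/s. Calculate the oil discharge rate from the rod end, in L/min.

Q_out ≈ 499 L/min

Cap-side area A_cap = π/4 × (340 mm)² = 90790 mm^2
Rod-side annular area A_ann = π/4 × (340² − 255²) = 39720 mm^2
Piston speed v = Q_in/A_cap; rod-end outflow Q_out = v × A_ann = Q_in × A_ann/A_cap.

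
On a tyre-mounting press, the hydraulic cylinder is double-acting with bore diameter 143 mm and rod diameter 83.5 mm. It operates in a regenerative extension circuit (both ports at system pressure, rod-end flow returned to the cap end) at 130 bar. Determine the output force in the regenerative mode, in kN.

F ≈ 71.2 kN

With equal pressure on both faces, forces on the annular region cancel; the net push is pressure × rod cross-section.
Rod cross-section A_rod = π/4 × (83.5 mm)² = 5476 mm^2
F = P × A_rod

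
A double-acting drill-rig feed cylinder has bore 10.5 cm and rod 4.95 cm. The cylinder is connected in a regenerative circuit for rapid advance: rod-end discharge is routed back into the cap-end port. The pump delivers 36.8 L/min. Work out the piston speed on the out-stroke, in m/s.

v ≈ 0.319 m/s

In regeneration the rod-end outflow joins the pump flow into the cap end, so the net volume the pump must supply per unit advance equals the rod cross-section area.
Rod cross-section A_rod = π/4 × (4.95 cm)² = 19.24 cm^2
v = Q_pump / A_rod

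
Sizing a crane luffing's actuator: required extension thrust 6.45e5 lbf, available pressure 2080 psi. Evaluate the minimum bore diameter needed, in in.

Extension force acts on the full piston face: F = P × (π/4)D².
D = √(4F / (πP)) = √(4 × 6.45e5 lbf / (π × 2080 psi))

D ≈ 19.9 in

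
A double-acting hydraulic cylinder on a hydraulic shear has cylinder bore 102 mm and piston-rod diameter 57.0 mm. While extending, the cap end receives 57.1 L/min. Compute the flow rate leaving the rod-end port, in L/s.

Q_out ≈ 0.654 L/s

Cap-side area A_cap = π/4 × (102 mm)² = 8171 mm^2
Rod-side annular area A_ann = π/4 × (102² − 57.0²) = 5620 mm^2
Piston speed v = Q_in/A_cap; rod-end outflow Q_out = v × A_ann = Q_in × A_ann/A_cap.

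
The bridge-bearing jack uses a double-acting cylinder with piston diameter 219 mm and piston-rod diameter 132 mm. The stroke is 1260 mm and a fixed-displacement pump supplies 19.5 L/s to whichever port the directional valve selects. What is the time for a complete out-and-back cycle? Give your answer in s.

Cap-side area A_cap = π/4 × (219 mm)² = 37670 mm^2
Rod-side annular area A_ann = π/4 × (219² − 132²) = 23980 mm^2
t_ext = A_cap·L/Q = 2.434 s
t_ret = A_ann·L/Q = 1.550 s
t_cycle = t_ext + t_ret

t ≈ 3.98 s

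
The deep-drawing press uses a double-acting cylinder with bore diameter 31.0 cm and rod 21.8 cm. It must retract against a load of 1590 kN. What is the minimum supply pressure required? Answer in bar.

Rod-side annular area A_ann = π/4 × (31.0² − 21.8²) = 381.5 cm^2
Retraction: pressure acts on the annular area.
P = F / A = 1590 kN / A

P ≈ 417 bar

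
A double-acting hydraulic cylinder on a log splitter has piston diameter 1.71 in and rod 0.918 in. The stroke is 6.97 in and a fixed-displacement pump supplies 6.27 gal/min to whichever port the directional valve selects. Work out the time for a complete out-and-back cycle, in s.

Cap-side area A_cap = π/4 × (1.71 in)² = 2.297 in^2
Rod-side annular area A_ann = π/4 × (1.71² − 0.918²) = 1.635 in^2
t_ext = A_cap·L/Q = 0.6631 s
t_ret = A_ann·L/Q = 0.4720 s
t_cycle = t_ext + t_ret

t ≈ 1.14 s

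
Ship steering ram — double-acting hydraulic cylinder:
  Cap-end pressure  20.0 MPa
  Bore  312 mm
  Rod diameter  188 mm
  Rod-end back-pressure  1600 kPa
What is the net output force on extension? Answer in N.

F ≈ 1.45e6 N

Cap-side area A_cap = π/4 × (312 mm)² = 76450 mm^2
Rod-side annular area A_ann = π/4 × (312² − 188²) = 48690 mm^2
Net thrust = P_cap·A_cap − P_rod·A_ann = 1.529e6 N − 77910 N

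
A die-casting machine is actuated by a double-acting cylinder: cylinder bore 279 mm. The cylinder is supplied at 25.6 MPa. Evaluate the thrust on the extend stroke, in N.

Cap-side area A_cap = π/4 × (279 mm)² = 61140 mm^2
F = P × A_cap = 25.6 MPa × A_cap

F ≈ 1.57e6 N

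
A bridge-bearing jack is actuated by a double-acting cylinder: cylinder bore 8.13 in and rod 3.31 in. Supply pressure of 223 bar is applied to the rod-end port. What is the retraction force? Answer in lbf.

Rod-side annular area A_ann = π/4 × (8.13² − 3.31²) = 43.31 in^2
On retraction the pressure acts on the annular area (bore minus rod).
F = P × A_ann

F ≈ 1.40e5 lbf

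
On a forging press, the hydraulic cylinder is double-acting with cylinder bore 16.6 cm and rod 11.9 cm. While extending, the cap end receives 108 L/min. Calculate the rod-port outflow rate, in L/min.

Cap-side area A_cap = π/4 × (16.6 cm)² = 216.4 cm^2
Rod-side annular area A_ann = π/4 × (16.6² − 11.9²) = 105.2 cm^2
Piston speed v = Q_in/A_cap; rod-end outflow Q_out = v × A_ann = Q_in × A_ann/A_cap.

Q_out ≈ 52.5 L/min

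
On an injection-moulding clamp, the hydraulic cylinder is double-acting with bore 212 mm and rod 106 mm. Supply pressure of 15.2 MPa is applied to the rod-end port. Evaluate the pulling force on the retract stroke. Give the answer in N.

F ≈ 4.02e5 N

Rod-side annular area A_ann = π/4 × (212² − 106²) = 26470 mm^2
On retraction the pressure acts on the annular area (bore minus rod).
F = P × A_ann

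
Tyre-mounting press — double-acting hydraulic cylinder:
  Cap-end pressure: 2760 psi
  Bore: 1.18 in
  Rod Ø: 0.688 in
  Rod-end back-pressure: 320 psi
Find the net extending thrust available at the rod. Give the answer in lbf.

F ≈ 2790 lbf

Cap-side area A_cap = π/4 × (1.18 in)² = 1.094 in^2
Rod-side annular area A_ann = π/4 × (1.18² − 0.688²) = 0.7218 in^2
Net thrust = P_cap·A_cap − P_rod·A_ann = 3018 lbf − 231.0 lbf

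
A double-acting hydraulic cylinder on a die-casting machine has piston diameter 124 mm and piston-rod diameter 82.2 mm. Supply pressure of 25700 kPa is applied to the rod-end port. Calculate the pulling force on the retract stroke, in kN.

F ≈ 174 kN

Rod-side annular area A_ann = π/4 × (124² − 82.2²) = 6769 mm^2
On retraction the pressure acts on the annular area (bore minus rod).
F = P × A_ann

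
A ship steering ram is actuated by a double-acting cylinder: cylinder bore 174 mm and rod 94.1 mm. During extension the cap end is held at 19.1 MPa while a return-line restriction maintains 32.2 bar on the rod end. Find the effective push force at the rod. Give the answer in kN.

Cap-side area A_cap = π/4 × (174 mm)² = 23780 mm^2
Rod-side annular area A_ann = π/4 × (174² − 94.1²) = 16820 mm^2
Net thrust = P_cap·A_cap − P_rod·A_ann = 454.2 kN − 54.17 kN

F ≈ 400 kN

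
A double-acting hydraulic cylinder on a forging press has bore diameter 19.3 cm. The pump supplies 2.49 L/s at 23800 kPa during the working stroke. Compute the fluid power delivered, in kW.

W ≈ 59.3 kW

Hydraulic power = P × Q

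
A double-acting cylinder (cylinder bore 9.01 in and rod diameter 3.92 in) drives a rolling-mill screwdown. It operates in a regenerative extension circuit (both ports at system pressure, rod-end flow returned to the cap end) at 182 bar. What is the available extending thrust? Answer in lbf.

F ≈ 31900 lbf

With equal pressure on both faces, forces on the annular region cancel; the net push is pressure × rod cross-section.
Rod cross-section A_rod = π/4 × (3.92 in)² = 12.07 in^2
F = P × A_rod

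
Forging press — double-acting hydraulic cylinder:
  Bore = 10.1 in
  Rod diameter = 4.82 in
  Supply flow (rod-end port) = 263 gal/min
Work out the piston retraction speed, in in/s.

v ≈ 16.4 in/s

Rod-side annular area A_ann = π/4 × (10.1² − 4.82²) = 61.87 in^2
Flow into the rod-end port fills the annular volume.
v = Q / A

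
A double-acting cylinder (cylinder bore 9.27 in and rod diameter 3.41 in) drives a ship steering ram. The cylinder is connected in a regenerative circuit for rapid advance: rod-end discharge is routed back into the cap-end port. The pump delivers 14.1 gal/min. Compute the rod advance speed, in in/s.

v ≈ 5.94 in/s

In regeneration the rod-end outflow joins the pump flow into the cap end, so the net volume the pump must supply per unit advance equals the rod cross-section area.
Rod cross-section A_rod = π/4 × (3.41 in)² = 9.133 in^2
v = Q_pump / A_rod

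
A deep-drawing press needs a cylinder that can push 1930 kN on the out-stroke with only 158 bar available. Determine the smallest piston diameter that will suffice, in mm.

Extension force acts on the full piston face: F = P × (π/4)D².
D = √(4F / (πP)) = √(4 × 1930 kN / (π × 158 bar))

D ≈ 394 mm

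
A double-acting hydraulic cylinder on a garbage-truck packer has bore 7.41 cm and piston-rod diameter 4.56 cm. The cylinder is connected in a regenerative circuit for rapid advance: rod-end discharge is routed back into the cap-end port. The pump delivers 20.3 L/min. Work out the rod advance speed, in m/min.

v ≈ 12.4 m/min

In regeneration the rod-end outflow joins the pump flow into the cap end, so the net volume the pump must supply per unit advance equals the rod cross-section area.
Rod cross-section A_rod = π/4 × (4.56 cm)² = 16.33 cm^2
v = Q_pump / A_rod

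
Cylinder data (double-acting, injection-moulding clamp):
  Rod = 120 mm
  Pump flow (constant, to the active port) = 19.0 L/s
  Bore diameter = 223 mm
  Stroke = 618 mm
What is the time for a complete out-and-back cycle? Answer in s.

t ≈ 2.17 s

Cap-side area A_cap = π/4 × (223 mm)² = 39060 mm^2
Rod-side annular area A_ann = π/4 × (223² − 120²) = 27750 mm^2
t_ext = A_cap·L/Q = 1.270 s
t_ret = A_ann·L/Q = 0.9025 s
t_cycle = t_ext + t_ret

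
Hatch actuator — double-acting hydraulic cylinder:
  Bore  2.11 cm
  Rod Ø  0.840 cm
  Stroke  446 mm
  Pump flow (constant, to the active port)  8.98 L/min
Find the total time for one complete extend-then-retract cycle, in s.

Cap-side area A_cap = π/4 × (2.11 cm)² = 3.497 cm^2
Rod-side annular area A_ann = π/4 × (2.11² − 0.840²) = 2.942 cm^2
t_ext = A_cap·L/Q = 1.042 s
t_ret = A_ann·L/Q = 0.8769 s
t_cycle = t_ext + t_ret

t ≈ 1.92 s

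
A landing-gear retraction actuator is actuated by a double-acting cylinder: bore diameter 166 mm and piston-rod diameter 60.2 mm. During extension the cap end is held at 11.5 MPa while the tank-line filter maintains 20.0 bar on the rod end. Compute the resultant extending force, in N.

Cap-side area A_cap = π/4 × (166 mm)² = 21640 mm^2
Rod-side annular area A_ann = π/4 × (166² − 60.2²) = 18800 mm^2
Net thrust = P_cap·A_cap − P_rod·A_ann = 2.489e5 N − 37590 N

F ≈ 2.11e5 N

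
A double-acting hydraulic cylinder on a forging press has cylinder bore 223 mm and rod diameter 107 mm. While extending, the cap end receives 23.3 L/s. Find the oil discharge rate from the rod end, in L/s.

Cap-side area A_cap = π/4 × (223 mm)² = 39060 mm^2
Rod-side annular area A_ann = π/4 × (223² − 107²) = 30070 mm^2
Piston speed v = Q_in/A_cap; rod-end outflow Q_out = v × A_ann = Q_in × A_ann/A_cap.

Q_out ≈ 17.9 L/s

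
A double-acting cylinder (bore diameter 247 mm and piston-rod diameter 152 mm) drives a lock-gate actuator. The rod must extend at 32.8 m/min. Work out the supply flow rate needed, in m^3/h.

Cap-side area A_cap = π/4 × (247 mm)² = 47920 mm^2
Q = A × v

Q ≈ 94.3 m^3/h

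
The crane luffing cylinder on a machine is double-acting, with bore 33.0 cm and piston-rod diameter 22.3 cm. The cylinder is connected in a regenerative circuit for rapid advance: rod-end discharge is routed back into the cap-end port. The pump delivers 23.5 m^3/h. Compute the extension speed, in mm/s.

In regeneration the rod-end outflow joins the pump flow into the cap end, so the net volume the pump must supply per unit advance equals the rod cross-section area.
Rod cross-section A_rod = π/4 × (22.3 cm)² = 390.6 cm^2
v = Q_pump / A_rod

v ≈ 167 mm/s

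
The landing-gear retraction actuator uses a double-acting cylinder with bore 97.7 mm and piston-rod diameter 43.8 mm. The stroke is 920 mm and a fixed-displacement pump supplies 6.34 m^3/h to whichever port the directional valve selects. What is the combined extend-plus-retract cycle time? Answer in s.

Cap-side area A_cap = π/4 × (97.7 mm)² = 7497 mm^2
Rod-side annular area A_ann = π/4 × (97.7² − 43.8²) = 5990 mm^2
t_ext = A_cap·L/Q = 3.916 s
t_ret = A_ann·L/Q = 3.129 s
t_cycle = t_ext + t_ret

t ≈ 7.05 s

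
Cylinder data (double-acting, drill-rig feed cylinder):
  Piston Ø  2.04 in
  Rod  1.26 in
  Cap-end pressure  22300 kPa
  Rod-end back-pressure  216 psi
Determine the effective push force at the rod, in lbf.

Cap-side area A_cap = π/4 × (2.04 in)² = 3.269 in^2
Rod-side annular area A_ann = π/4 × (2.04² − 1.26²) = 2.022 in^2
Net thrust = P_cap·A_cap − P_rod·A_ann = 10570 lbf − 436.7 lbf

F ≈ 10100 lbf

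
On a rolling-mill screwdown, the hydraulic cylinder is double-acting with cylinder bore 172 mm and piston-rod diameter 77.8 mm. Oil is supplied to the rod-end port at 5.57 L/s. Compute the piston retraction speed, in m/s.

Rod-side annular area A_ann = π/4 × (172² − 77.8²) = 18480 mm^2
Flow into the rod-end port fills the annular volume.
v = Q / A

v ≈ 0.301 m/s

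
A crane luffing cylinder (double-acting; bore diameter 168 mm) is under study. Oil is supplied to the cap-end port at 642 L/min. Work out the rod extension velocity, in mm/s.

v ≈ 483 mm/s

Cap-side area A_cap = π/4 × (168 mm)² = 22170 mm^2
v = Q / A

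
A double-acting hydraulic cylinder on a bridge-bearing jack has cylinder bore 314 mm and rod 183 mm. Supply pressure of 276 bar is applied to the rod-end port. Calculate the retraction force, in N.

F ≈ 1.41e6 N

Rod-side annular area A_ann = π/4 × (314² − 183²) = 51130 mm^2
On retraction the pressure acts on the annular area (bore minus rod).
F = P × A_ann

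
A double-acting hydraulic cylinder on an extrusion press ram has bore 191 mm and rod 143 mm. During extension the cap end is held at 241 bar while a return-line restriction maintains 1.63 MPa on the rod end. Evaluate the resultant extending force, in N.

F ≈ 6.70e5 N

Cap-side area A_cap = π/4 × (191 mm)² = 28650 mm^2
Rod-side annular area A_ann = π/4 × (191² − 143²) = 12590 mm^2
Net thrust = P_cap·A_cap − P_rod·A_ann = 6.905e5 N − 20520 N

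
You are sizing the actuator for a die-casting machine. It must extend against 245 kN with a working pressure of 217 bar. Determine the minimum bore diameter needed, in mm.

D ≈ 120 mm

Extension force acts on the full piston face: F = P × (π/4)D².
D = √(4F / (πP)) = √(4 × 245 kN / (π × 217 bar))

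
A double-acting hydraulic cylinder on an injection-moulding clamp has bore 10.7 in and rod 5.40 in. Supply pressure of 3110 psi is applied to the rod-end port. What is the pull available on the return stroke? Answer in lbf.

Rod-side annular area A_ann = π/4 × (10.7² − 5.40²) = 67.02 in^2
On retraction the pressure acts on the annular area (bore minus rod).
F = P × A_ann

F ≈ 2.08e5 lbf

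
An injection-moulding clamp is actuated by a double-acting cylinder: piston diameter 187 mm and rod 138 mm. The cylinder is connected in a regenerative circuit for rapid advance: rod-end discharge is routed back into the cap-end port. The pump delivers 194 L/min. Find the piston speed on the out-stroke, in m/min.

v ≈ 13.0 m/min

In regeneration the rod-end outflow joins the pump flow into the cap end, so the net volume the pump must supply per unit advance equals the rod cross-section area.
Rod cross-section A_rod = π/4 × (138 mm)² = 14960 mm^2
v = Q_pump / A_rod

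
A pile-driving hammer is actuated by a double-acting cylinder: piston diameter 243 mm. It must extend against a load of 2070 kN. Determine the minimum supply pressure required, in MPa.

Cap-side area A_cap = π/4 × (243 mm)² = 46380 mm^2
P = F / A = 2070 kN / A

P ≈ 44.6 MPa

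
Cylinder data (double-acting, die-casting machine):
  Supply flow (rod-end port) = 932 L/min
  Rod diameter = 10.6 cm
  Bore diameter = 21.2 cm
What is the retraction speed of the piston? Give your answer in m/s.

Rod-side annular area A_ann = π/4 × (21.2² − 10.6²) = 264.7 cm^2
Flow into the rod-end port fills the annular volume.
v = Q / A

v ≈ 0.587 m/s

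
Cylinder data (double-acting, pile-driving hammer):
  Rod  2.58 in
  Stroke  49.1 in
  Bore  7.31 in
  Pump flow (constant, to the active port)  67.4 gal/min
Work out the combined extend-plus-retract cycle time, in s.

Cap-side area A_cap = π/4 × (7.31 in)² = 41.97 in^2
Rod-side annular area A_ann = π/4 × (7.31² − 2.58²) = 36.74 in^2
t_ext = A_cap·L/Q = 7.941 s
t_ret = A_ann·L/Q = 6.952 s
t_cycle = t_ext + t_ret

t ≈ 14.9 s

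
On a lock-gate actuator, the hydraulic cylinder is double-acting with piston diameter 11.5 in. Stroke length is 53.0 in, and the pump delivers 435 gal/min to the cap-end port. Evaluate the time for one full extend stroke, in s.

t ≈ 3.29 s

Cap-side area A_cap = π/4 × (11.5 in)² = 103.9 in^2
Swept volume V = A × L; t = V / Q = A·L / Q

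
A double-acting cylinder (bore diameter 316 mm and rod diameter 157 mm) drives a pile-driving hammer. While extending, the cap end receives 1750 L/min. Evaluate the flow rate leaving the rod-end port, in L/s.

Q_out ≈ 22.0 L/s

Cap-side area A_cap = π/4 × (316 mm)² = 78430 mm^2
Rod-side annular area A_ann = π/4 × (316² − 157²) = 59070 mm^2
Piston speed v = Q_in/A_cap; rod-end outflow Q_out = v × A_ann = Q_in × A_ann/A_cap.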